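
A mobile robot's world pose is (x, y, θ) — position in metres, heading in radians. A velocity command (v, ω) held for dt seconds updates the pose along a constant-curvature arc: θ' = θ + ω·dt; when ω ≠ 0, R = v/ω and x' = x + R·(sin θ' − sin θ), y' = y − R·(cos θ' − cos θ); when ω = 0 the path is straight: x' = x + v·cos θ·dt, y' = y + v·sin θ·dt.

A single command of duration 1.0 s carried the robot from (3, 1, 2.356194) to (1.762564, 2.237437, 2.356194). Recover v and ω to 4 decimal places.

v = 1.7500, ω = 0.0000

Δθ = 2.356194 − 2.356194 = 0.000000
ω = Δθ/dt = 0.000000/1.0 = 0.0000
ω = 0 → v = (Δx·cos θ + Δy·sin θ)/dt = 1.7500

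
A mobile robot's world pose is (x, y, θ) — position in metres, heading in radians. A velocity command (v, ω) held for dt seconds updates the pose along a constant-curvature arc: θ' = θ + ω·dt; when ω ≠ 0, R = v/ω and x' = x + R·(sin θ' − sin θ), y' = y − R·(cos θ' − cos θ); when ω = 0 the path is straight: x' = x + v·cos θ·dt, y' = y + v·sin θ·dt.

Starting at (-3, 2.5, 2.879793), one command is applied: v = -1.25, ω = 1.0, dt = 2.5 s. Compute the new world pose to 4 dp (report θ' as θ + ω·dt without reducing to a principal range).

(-1.6947, 4.4811, 5.3798)

θ' = 2.8798 + 1.0·2.5 = 5.3798
R = v/ω = -1.25/1.0 = -1.2500
x' = -3 + -1.2500·(sin 5.3798 − sin 2.8798) = -1.6947
y' = 2.5 − -1.2500·(cos 5.3798 − cos 2.8798) = 4.4811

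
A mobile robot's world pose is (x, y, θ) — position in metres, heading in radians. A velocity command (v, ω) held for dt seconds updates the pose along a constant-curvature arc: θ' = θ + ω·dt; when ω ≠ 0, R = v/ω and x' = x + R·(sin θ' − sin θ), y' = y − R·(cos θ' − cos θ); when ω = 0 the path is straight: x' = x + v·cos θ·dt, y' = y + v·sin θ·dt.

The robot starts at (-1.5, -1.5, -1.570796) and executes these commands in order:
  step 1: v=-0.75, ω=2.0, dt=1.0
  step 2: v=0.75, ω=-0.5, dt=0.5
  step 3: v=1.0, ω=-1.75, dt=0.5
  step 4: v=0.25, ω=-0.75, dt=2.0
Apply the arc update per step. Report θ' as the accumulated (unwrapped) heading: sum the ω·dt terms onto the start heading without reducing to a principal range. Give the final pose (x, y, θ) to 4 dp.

step 1: θ'=0.4292 (R=-0.3750) → pose (-2.0311, -1.1590, 0.4292)
step 2: θ'=0.1792 (R=-1.5000) → pose (-1.6742, -1.0470, 0.1792)
step 3: θ'=-0.6958 (R=-0.5714) → pose (-1.2061, -1.1707, -0.6958)
step 4: θ'=-2.1958 (R=-0.3333) → pose (-1.1494, -1.6215, -2.1958)

(-1.1494, -1.6215, -2.1958)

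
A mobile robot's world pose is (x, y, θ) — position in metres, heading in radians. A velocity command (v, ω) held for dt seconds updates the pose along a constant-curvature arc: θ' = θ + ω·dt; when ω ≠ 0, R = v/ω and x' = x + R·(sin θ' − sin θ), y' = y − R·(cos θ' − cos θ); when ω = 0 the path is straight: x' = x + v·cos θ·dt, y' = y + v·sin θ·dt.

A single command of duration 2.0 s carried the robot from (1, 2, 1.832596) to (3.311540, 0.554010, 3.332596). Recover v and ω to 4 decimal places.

v = -1.5000, ω = 0.7500

Δθ = 3.332596 − 1.832596 = 1.500000
ω = Δθ/dt = 1.500000/2.0 = 0.7500
R = Δx/(sin θ' − sin θ) = -2.0000
v = R·ω = -2.0000·0.7500 = -1.5000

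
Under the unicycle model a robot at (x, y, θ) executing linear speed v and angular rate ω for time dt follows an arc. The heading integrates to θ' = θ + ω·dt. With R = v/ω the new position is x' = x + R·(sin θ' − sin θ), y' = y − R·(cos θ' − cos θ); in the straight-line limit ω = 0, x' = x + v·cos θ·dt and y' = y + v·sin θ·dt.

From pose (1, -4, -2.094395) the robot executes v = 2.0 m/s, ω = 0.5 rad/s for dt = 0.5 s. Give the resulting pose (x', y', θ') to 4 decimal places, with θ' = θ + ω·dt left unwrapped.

θ' = -2.0944 + 0.5·0.5 = -1.8444
R = v/ω = 2.0/0.5 = 4.0000
x' = 1 + 4.0000·(sin -1.8444 − sin -2.0944) = 0.6129
y' = -4 − 4.0000·(cos -1.8444 − cos -2.0944) = -4.9192

(0.6129, -4.9192, -1.8444)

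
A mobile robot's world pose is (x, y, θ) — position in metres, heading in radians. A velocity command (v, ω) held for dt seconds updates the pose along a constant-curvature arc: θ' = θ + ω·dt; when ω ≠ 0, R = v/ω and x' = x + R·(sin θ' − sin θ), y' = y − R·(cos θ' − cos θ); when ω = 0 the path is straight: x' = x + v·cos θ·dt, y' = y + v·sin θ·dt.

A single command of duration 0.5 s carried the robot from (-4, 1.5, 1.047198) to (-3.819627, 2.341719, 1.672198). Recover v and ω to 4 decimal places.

Δθ = 1.672198 − 1.047198 = 0.625000
ω = Δθ/dt = 0.625000/0.5 = 1.2500
R = −Δy/(cos θ' − cos θ) = 1.4000
v = R·ω = 1.4000·1.2500 = 1.7500

v = 1.7500, ω = 1.2500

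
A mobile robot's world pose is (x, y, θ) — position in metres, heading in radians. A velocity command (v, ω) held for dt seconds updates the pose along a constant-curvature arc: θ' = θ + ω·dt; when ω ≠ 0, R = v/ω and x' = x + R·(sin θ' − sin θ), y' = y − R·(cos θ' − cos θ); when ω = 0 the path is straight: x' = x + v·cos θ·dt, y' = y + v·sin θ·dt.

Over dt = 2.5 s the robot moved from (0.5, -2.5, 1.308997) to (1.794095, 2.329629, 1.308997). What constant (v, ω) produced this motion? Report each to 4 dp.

Δθ = 1.308997 − 1.308997 = 0.000000
ω = Δθ/dt = 0.000000/2.5 = 0.0000
ω = 0 → v = (Δx·cos θ + Δy·sin θ)/dt = 2.0000

v = 2.0000, ω = 0.0000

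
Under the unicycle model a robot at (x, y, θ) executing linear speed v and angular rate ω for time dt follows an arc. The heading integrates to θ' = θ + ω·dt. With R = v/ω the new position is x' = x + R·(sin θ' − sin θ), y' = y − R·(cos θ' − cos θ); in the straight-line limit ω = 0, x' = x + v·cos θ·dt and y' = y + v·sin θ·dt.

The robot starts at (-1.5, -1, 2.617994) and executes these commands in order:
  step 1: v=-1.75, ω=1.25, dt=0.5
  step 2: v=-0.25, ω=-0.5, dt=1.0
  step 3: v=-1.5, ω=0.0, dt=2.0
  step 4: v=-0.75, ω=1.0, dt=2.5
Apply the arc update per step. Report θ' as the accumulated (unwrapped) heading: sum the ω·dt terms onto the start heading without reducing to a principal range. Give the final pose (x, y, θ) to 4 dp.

step 1: θ'=3.2430 (R=-1.4000) → pose (-0.6583, -1.1804, 3.2430)
step 2: θ'=2.7430 (R=0.5000) → pose (-0.4136, -1.2170, 2.7430)
step 3: θ'=2.7430 (straight) → pose (2.3512, -2.3814, 2.7430)
step 4: θ'=5.2430 (R=-0.7500) → pose (3.2892, -1.3106, 5.2430)

(3.2892, -1.3106, 5.2430)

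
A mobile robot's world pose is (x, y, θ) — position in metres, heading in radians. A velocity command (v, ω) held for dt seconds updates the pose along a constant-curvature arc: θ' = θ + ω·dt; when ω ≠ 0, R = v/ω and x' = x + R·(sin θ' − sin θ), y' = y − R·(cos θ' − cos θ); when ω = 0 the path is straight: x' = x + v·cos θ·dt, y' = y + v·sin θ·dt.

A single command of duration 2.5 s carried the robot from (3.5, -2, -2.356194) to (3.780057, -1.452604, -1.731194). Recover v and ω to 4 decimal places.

v = -0.2500, ω = 0.2500

Δθ = -1.731194 − -2.356194 = 0.625000
ω = Δθ/dt = 0.625000/2.5 = 0.2500
R = −Δy/(cos θ' − cos θ) = -1.0000
v = R·ω = -1.0000·0.2500 = -0.2500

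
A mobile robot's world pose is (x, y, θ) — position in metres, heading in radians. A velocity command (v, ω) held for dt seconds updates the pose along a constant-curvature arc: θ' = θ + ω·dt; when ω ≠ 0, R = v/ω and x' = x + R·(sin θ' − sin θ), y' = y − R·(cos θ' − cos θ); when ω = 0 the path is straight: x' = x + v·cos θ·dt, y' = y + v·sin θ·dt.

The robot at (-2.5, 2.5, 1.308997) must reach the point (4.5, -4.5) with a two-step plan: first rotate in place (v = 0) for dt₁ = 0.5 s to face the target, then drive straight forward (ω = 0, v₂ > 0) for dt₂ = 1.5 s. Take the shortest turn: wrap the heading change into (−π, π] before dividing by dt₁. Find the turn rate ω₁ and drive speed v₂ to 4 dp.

heading to target = atan2(-4.5−2.5, 4.5−-2.5) = -0.7854
Δθ = wrap(-0.7854 − 1.3090) = -2.0944; ω₁ = Δθ/dt₁ = -4.1888
distance = √((4.5−-2.5)² + (-4.5−2.5)²) = 9.8995; v₂ = distance/dt₂ = 6.5997

ω₁ = -4.1888, v₂ = 6.5997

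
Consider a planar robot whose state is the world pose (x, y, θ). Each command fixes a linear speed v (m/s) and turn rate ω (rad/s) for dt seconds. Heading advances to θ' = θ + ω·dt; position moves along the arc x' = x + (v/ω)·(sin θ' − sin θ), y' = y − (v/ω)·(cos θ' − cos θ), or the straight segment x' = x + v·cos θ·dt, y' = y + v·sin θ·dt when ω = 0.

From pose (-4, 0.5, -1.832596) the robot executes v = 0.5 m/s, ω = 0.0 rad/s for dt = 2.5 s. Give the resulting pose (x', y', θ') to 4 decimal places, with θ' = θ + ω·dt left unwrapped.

(-4.3235, -0.7074, -1.8326)

θ' = -1.8326 + 0.0·2.5 = -1.8326
ω = 0 → straight: x' = -4 + 0.5·cos(-1.8326)·2.5 = -4.3235
y' = 0.5 + 0.5·sin(-1.8326)·2.5 = -0.7074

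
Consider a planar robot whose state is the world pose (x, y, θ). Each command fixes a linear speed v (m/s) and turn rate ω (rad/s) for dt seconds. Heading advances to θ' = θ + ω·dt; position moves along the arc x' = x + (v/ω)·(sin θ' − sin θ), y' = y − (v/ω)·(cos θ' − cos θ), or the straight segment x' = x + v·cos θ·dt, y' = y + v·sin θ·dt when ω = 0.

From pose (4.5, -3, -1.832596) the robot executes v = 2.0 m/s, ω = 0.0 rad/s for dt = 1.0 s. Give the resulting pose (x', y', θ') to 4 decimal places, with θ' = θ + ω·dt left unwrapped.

(3.9824, -4.9319, -1.8326)

θ' = -1.8326 + 0.0·1.0 = -1.8326
ω = 0 → straight: x' = 4.5 + 2.0·cos(-1.8326)·1.0 = 3.9824
y' = -3 + 2.0·sin(-1.8326)·1.0 = -4.9319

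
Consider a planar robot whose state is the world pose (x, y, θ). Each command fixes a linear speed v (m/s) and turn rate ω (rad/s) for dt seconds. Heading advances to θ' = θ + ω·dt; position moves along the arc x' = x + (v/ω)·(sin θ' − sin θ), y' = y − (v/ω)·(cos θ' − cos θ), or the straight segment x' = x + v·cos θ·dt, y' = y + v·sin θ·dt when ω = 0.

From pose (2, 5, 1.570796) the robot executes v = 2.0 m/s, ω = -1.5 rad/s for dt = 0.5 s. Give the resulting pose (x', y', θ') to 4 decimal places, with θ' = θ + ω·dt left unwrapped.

θ' = 1.5708 + -1.5·0.5 = 0.8208
R = v/ω = 2.0/-1.5 = -1.3333
x' = 2 + -1.3333·(sin 0.8208 − sin 1.5708) = 2.3577
y' = 5 − -1.3333·(cos 0.8208 − cos 1.5708) = 5.9089

(2.3577, 5.9089, 0.8208)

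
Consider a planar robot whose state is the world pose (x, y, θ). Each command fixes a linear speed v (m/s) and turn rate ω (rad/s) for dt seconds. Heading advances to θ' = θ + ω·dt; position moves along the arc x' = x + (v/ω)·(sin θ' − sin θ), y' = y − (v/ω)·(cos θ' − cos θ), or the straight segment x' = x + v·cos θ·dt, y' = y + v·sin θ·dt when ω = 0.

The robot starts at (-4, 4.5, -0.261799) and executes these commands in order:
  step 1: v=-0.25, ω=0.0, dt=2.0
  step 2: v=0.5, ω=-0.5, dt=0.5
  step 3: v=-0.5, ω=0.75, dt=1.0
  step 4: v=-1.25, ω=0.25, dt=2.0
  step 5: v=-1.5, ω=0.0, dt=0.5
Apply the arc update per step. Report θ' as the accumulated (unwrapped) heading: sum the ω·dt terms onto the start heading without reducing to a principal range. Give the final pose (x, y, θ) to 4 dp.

(-7.4756, 2.9368, 0.7382)

step 1: θ'=-0.2618 (straight) → pose (-4.4830, 4.6294, -0.2618)
step 2: θ'=-0.5118 (R=-1.0000) → pose (-4.2520, 4.5353, -0.5118)
step 3: θ'=0.2382 (R=-0.6667) → pose (-4.7358, 4.6019, 0.2382)
step 4: θ'=0.7382 (R=-5.0000) → pose (-6.9209, 3.4415, 0.7382)
step 5: θ'=0.7382 (straight) → pose (-7.4756, 2.9368, 0.7382)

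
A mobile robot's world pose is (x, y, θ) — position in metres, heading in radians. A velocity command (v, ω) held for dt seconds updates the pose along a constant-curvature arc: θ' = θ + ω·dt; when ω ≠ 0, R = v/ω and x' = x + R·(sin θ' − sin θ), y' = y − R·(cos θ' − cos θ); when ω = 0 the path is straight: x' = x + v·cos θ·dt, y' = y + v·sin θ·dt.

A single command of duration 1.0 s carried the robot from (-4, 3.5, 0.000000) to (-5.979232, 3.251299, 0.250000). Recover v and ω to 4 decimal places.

v = -2.0000, ω = 0.2500

Δθ = 0.250000 − 0.000000 = 0.250000
ω = Δθ/dt = 0.250000/1.0 = 0.2500
R = Δx/(sin θ' − sin θ) = -8.0000
v = R·ω = -8.0000·0.2500 = -2.0000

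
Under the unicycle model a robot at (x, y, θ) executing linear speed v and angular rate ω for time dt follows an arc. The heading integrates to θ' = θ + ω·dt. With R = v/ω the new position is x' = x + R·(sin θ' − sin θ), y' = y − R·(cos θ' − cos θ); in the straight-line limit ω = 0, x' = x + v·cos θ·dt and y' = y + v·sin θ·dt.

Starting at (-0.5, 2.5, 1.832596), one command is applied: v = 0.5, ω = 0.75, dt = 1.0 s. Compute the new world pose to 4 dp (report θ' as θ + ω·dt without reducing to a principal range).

(-0.7904, 2.8926, 2.5826)

θ' = 1.8326 + 0.75·1.0 = 2.5826
R = v/ω = 0.5/0.75 = 0.6667
x' = -0.5 + 0.6667·(sin 2.5826 − sin 1.8326) = -0.7904
y' = 2.5 − 0.6667·(cos 2.5826 − cos 1.8326) = 2.8926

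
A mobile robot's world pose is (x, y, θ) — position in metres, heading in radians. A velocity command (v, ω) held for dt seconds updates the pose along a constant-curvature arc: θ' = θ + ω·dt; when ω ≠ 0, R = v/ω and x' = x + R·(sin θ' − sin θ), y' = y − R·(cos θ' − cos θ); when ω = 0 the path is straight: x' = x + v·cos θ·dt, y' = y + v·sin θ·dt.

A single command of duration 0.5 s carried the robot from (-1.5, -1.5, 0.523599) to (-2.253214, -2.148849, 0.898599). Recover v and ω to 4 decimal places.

Δθ = 0.898599 − 0.523599 = 0.375000
ω = Δθ/dt = 0.375000/0.5 = 0.7500
R = Δx/(sin θ' − sin θ) = -2.6667
v = R·ω = -2.6667·0.7500 = -2.0000

v = -2.0000, ω = 0.7500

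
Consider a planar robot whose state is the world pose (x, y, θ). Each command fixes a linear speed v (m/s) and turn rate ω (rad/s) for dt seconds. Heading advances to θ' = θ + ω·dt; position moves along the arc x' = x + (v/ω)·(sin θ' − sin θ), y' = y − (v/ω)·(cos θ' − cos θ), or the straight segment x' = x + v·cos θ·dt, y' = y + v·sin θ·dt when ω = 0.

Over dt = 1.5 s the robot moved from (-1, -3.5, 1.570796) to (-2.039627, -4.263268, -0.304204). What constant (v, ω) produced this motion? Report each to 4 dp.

v = -1.0000, ω = -1.2500

Δθ = -0.304204 − 1.570796 = -1.875000
ω = Δθ/dt = -1.875000/1.5 = -1.2500
R = Δx/(sin θ' − sin θ) = 0.8000
v = R·ω = 0.8000·-1.2500 = -1.0000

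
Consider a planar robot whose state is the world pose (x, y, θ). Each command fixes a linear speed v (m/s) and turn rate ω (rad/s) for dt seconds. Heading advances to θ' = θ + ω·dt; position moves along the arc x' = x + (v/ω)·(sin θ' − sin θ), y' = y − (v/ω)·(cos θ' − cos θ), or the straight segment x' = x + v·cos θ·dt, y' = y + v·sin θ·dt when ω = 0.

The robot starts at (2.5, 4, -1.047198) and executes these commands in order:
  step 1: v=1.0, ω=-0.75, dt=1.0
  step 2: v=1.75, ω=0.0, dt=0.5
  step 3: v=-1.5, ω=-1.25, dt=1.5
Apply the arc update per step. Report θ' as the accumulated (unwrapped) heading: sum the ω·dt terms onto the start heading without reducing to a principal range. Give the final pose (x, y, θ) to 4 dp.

(4.2248, 2.9470, -3.6722)

step 1: θ'=-1.7972 (R=-1.3333) → pose (2.6446, 3.0340, -1.7972)
step 2: θ'=-1.7972 (straight) → pose (2.4482, 2.1814, -1.7972)
step 3: θ'=-3.6722 (R=1.2000) → pose (4.2248, 2.9470, -3.6722)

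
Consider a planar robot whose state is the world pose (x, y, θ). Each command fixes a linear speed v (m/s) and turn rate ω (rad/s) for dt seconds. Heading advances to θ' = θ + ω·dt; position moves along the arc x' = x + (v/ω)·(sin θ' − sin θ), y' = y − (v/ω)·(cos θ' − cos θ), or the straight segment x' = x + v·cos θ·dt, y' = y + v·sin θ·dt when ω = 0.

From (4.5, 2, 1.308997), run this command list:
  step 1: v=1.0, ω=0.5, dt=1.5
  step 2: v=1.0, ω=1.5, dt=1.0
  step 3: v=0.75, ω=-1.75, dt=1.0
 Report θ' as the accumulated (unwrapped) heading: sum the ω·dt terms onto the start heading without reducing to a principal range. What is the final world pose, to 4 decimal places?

(2.8853, 4.0431, 1.8090)

step 1: θ'=2.0590 (R=2.0000) → pose (4.3345, 3.4557, 2.0590)
step 2: θ'=3.5590 (R=0.6667) → pose (3.4755, 3.7525, 3.5590)
step 3: θ'=1.8090 (R=-0.4286) → pose (2.8853, 4.0431, 1.8090)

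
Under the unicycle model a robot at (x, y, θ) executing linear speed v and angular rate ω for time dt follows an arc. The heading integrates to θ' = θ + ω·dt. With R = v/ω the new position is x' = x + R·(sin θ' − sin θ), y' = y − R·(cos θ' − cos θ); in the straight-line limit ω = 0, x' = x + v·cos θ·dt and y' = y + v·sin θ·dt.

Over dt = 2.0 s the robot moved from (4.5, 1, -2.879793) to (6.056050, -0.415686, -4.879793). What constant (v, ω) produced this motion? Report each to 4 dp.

Δθ = -4.879793 − -2.879793 = -2.000000
ω = Δθ/dt = -2.000000/2.0 = -1.0000
R = Δx/(sin θ' − sin θ) = 1.2500
v = R·ω = 1.2500·-1.0000 = -1.2500

v = -1.2500, ω = -1.0000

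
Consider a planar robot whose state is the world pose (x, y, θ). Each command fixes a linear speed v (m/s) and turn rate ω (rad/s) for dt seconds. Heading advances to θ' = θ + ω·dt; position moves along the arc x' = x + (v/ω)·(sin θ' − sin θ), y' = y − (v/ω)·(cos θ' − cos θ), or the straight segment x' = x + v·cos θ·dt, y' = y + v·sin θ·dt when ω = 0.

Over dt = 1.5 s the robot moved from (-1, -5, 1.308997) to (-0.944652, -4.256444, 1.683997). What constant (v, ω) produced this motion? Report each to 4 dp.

v = 0.5000, ω = 0.2500

Δθ = 1.683997 − 1.308997 = 0.375000
ω = Δθ/dt = 0.375000/1.5 = 0.2500
R = −Δy/(cos θ' − cos θ) = 2.0000
v = R·ω = 2.0000·0.2500 = 0.5000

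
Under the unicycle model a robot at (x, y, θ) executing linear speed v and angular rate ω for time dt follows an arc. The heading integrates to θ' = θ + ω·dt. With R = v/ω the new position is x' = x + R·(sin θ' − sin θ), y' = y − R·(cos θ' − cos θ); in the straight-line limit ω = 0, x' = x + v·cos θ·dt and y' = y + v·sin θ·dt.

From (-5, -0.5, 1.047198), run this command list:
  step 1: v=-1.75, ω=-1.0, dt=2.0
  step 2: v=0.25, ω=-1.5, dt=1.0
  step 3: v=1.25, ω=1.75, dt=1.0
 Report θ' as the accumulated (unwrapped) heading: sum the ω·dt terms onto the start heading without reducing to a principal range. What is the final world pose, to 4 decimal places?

step 1: θ'=-0.9528 (R=1.7500) → pose (-7.9419, -0.6390, -0.9528)
step 2: θ'=-2.4528 (R=-0.1667) → pose (-7.9718, -0.8642, -2.4528)
step 3: θ'=-0.7028 (R=0.7143) → pose (-7.9795, -1.9607, -0.7028)

(-7.9795, -1.9607, -0.7028)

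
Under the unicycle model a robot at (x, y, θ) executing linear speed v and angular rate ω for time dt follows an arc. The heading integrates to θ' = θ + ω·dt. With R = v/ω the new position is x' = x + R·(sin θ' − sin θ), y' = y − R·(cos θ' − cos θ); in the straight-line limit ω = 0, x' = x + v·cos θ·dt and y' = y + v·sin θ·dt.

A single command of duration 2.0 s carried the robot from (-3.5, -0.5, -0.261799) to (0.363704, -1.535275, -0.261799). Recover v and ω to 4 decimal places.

v = 2.0000, ω = 0.0000

Δθ = -0.261799 − -0.261799 = 0.000000
ω = Δθ/dt = 0.000000/2.0 = 0.0000
ω = 0 → v = (Δx·cos θ + Δy·sin θ)/dt = 2.0000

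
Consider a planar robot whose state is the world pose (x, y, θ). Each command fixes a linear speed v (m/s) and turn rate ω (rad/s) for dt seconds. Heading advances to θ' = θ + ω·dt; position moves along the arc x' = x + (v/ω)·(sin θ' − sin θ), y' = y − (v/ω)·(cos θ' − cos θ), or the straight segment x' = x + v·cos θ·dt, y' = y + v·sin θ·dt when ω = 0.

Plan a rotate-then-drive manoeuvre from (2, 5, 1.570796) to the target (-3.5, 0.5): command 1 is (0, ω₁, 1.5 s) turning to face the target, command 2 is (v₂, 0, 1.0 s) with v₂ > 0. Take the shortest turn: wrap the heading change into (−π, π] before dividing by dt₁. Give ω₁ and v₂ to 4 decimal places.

heading to target = atan2(0.5−5, -3.5−2) = -2.4559
Δθ = wrap(-2.4559 − 1.5708) = 2.2565; ω₁ = Δθ/dt₁ = 1.5044
distance = √((-3.5−2)² + (0.5−5)²) = 7.1063; v₂ = distance/dt₂ = 7.1063

ω₁ = 1.5044, v₂ = 7.1063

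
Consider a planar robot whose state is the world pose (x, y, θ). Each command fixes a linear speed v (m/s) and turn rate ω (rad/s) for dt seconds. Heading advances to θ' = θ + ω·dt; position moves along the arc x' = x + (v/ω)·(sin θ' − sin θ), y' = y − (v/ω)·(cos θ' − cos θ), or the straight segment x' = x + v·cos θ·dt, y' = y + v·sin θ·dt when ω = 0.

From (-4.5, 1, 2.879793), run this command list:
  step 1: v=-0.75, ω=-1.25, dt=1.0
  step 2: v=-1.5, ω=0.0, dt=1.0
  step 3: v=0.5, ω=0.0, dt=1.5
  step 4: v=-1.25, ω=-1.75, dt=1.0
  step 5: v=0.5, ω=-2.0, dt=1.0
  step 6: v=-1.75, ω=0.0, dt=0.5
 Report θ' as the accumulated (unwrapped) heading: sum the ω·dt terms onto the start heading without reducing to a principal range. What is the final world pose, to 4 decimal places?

(-4.1707, -0.6766, -2.1202)

step 1: θ'=1.6298 (R=0.6000) → pose (-4.0563, 0.4558, 1.6298)
step 2: θ'=1.6298 (straight) → pose (-3.9679, -1.0416, 1.6298)
step 3: θ'=1.6298 (straight) → pose (-4.0121, -0.2929, 1.6298)
step 4: θ'=-0.1202 (R=0.7143) → pose (-4.8108, -1.0441, -0.1202)
step 5: θ'=-2.1202 (R=-0.2500) → pose (-4.6276, -1.4229, -2.1202)
step 6: θ'=-2.1202 (straight) → pose (-4.1707, -0.6766, -2.1202)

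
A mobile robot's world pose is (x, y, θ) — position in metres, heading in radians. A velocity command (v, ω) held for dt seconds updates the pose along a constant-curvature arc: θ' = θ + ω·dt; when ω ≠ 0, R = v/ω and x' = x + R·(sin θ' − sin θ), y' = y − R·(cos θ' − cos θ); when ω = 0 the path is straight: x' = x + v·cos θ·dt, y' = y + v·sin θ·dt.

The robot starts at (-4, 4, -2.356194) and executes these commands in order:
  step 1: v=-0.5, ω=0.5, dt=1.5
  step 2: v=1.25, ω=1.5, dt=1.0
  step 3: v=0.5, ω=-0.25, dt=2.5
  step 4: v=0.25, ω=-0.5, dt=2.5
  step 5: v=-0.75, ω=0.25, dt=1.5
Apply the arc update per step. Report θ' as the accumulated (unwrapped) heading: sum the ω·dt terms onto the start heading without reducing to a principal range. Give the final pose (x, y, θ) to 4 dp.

(-1.4679, 3.8327, -1.6062)

step 1: θ'=-1.6062 (R=-1.0000) → pose (-3.7077, 4.6717, -1.6062)
step 2: θ'=-0.1062 (R=0.8333) → pose (-2.9633, 3.8136, -0.1062)
step 3: θ'=-0.7312 (R=-2.0000) → pose (-1.8397, 3.3136, -0.7312)
step 4: θ'=-1.9812 (R=-0.5000) → pose (-1.7151, 2.7419, -1.9812)
step 5: θ'=-1.6062 (R=-3.0000) → pose (-1.4679, 3.8327, -1.6062)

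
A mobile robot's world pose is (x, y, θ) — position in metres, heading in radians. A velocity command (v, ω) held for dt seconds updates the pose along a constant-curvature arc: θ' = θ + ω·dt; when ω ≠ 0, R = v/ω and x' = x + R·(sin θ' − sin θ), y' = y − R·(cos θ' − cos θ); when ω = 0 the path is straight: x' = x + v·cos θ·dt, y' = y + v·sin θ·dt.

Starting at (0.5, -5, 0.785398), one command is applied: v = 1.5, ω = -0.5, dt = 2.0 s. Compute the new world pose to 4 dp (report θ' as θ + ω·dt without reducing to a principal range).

θ' = 0.7854 + -0.5·2.0 = -0.2146
R = v/ω = 1.5/-0.5 = -3.0000
x' = 0.5 + -3.0000·(sin -0.2146 − sin 0.7854) = 3.2602
y' = -5 − -3.0000·(cos -0.2146 − cos 0.7854) = -4.1901

(3.2602, -4.1901, -0.2146)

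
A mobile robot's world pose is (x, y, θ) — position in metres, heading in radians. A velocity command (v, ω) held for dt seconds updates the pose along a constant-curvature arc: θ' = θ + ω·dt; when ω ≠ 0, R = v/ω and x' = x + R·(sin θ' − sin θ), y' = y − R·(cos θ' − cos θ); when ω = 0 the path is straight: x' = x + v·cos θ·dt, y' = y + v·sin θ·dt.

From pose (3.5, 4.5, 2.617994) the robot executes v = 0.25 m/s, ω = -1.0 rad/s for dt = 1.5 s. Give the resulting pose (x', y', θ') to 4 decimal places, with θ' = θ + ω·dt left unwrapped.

θ' = 2.6180 + -1.0·1.5 = 1.1180
R = v/ω = 0.25/-1.0 = -0.2500
x' = 3.5 + -0.2500·(sin 1.1180 − sin 2.6180) = 3.4002
y' = 4.5 − -0.2500·(cos 1.1180 − cos 2.6180) = 4.8259

(3.4002, 4.8259, 1.1180)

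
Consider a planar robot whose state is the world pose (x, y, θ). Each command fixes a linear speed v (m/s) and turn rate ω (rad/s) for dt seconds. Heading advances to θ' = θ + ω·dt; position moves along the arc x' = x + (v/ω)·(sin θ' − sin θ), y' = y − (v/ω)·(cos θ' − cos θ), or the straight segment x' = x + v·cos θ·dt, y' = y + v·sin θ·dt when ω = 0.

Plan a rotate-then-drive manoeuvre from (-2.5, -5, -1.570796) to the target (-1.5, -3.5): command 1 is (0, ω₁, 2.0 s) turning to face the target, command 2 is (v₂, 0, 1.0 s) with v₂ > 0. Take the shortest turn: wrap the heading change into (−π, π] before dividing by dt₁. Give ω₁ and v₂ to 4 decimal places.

ω₁ = 1.2768, v₂ = 1.8028

heading to target = atan2(-3.5−-5, -1.5−-2.5) = 0.9828
Δθ = wrap(0.9828 − -1.5708) = 2.5536; ω₁ = Δθ/dt₁ = 1.2768
distance = √((-1.5−-2.5)² + (-3.5−-5)²) = 1.8028; v₂ = distance/dt₂ = 1.8028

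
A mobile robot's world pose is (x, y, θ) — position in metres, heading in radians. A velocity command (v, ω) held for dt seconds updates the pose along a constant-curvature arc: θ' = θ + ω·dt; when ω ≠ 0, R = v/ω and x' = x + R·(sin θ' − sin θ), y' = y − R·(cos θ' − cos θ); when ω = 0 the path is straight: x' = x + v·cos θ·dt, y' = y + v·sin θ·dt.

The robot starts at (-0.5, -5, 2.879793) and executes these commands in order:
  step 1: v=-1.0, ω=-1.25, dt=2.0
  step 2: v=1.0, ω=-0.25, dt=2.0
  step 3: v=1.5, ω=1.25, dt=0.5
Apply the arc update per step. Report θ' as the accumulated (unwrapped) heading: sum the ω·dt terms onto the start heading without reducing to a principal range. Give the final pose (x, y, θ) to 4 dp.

step 1: θ'=0.3798 (R=0.8000) → pose (-0.4105, -6.5157, 0.3798)
step 2: θ'=-0.1202 (R=-4.0000) → pose (1.5521, -6.2596, -0.1202)
step 3: θ'=0.5048 (R=1.2000) → pose (2.2764, -6.1186, 0.5048)

(2.2764, -6.1186, 0.5048)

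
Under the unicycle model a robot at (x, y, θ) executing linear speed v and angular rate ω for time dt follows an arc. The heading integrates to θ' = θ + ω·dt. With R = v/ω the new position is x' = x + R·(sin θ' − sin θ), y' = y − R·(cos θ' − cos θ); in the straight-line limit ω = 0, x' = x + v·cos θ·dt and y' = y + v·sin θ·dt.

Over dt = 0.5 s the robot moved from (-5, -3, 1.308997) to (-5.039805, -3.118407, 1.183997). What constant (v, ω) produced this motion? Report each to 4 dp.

Δθ = 1.183997 − 1.308997 = -0.125000
ω = Δθ/dt = -0.125000/0.5 = -0.2500
R = −Δy/(cos θ' − cos θ) = 1.0000
v = R·ω = 1.0000·-0.2500 = -0.2500

v = -0.2500, ω = -0.2500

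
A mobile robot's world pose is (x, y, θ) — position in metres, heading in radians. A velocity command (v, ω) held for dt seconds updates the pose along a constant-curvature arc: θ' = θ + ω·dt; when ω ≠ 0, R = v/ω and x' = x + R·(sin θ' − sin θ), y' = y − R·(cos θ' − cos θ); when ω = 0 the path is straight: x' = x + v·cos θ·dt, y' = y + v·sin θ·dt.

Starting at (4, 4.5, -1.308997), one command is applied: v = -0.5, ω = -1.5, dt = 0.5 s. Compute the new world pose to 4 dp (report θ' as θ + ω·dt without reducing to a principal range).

(4.0276, 4.7426, -2.0590)

θ' = -1.3090 + -1.5·0.5 = -2.0590
R = v/ω = -0.5/-1.5 = 0.3333
x' = 4 + 0.3333·(sin -2.0590 − sin -1.3090) = 4.0276
y' = 4.5 − 0.3333·(cos -2.0590 − cos -1.3090) = 4.7426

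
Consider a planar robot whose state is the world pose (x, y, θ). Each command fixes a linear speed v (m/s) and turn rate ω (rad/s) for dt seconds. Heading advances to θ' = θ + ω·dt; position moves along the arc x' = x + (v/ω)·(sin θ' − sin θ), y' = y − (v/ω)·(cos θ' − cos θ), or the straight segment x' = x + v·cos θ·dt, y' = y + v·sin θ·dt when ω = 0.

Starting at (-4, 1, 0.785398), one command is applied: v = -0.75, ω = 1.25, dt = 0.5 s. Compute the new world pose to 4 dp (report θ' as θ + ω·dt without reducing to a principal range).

θ' = 0.7854 + 1.25·0.5 = 1.4104
R = v/ω = -0.75/1.25 = -0.6000
x' = -4 + -0.6000·(sin 1.4104 − sin 0.7854) = -4.1680
y' = 1 − -0.6000·(cos 1.4104 − cos 0.7854) = 0.6716

(-4.1680, 0.6716, 1.4104)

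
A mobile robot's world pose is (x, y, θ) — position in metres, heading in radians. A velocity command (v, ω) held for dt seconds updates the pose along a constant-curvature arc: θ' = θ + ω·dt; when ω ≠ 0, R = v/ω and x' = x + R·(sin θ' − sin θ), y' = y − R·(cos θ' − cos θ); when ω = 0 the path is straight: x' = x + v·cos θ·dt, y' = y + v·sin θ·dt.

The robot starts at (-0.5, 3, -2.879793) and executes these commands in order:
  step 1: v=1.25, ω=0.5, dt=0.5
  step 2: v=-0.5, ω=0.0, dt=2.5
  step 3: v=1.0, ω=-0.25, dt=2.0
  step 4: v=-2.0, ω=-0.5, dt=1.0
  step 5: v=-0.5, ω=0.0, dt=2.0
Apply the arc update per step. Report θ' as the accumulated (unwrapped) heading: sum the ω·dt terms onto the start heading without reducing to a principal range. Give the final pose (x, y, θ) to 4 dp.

step 1: θ'=-2.6298 (R=2.5000) → pose (-1.0773, 2.7648, -2.6298)
step 2: θ'=-2.6298 (straight) → pose (0.0125, 3.3770, -2.6298)
step 3: θ'=-3.1298 (R=-4.0000) → pose (-1.8993, 2.8648, -3.1298)
step 4: θ'=-3.6298 (R=4.0000) → pose (0.0241, 2.3978, -3.6298)
step 5: θ'=-3.6298 (straight) → pose (0.9072, 1.9287, -3.6298)

(0.9072, 1.9287, -3.6298)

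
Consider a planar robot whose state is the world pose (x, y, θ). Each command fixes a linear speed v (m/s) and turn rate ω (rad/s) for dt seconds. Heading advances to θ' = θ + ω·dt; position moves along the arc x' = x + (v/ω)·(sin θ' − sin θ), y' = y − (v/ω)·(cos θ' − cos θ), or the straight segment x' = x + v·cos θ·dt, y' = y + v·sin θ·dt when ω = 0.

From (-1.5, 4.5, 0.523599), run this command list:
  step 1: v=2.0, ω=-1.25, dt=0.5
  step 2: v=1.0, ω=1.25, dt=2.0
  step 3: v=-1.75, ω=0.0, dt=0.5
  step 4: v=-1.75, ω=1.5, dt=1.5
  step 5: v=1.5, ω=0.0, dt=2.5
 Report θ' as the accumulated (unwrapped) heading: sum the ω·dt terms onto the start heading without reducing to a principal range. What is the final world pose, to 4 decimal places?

step 1: θ'=-0.1014 (R=-1.6000) → pose (-0.5380, 4.7061, -0.1014)
step 2: θ'=2.3986 (R=0.8000) → pose (0.0841, 6.0912, 2.3986)
step 3: θ'=2.3986 (straight) → pose (0.7285, 5.4993, 2.3986)
step 4: θ'=4.6486 (R=-1.1667) → pose (2.6821, 6.2841, 4.6486)
step 5: θ'=4.6486 (straight) → pose (2.4430, 2.5417, 4.6486)

(2.4430, 2.5417, 4.6486)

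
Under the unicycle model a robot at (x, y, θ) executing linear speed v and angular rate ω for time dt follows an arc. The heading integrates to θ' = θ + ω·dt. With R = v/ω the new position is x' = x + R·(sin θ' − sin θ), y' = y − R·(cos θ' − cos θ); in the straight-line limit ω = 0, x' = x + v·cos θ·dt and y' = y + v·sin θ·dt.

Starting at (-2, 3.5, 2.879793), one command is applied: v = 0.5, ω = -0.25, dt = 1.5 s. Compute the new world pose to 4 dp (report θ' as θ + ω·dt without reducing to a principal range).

θ' = 2.8798 + -0.25·1.5 = 2.5048
R = v/ω = 0.5/-0.25 = -2.0000
x' = -2 + -2.0000·(sin 2.5048 − sin 2.8798) = -2.6716
y' = 3.5 − -2.0000·(cos 2.5048 − cos 2.8798) = 3.8238

(-2.6716, 3.8238, 2.5048)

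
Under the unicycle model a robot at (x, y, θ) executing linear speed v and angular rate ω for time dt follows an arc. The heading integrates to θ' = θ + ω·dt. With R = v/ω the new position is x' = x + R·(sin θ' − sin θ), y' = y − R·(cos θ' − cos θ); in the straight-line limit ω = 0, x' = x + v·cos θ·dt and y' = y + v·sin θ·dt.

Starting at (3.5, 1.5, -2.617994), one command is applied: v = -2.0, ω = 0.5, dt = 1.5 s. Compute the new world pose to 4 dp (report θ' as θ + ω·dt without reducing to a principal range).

(5.3246, 3.7927, -1.8680)

θ' = -2.6180 + 0.5·1.5 = -1.8680
R = v/ω = -2.0/0.5 = -4.0000
x' = 3.5 + -4.0000·(sin -1.8680 − sin -2.6180) = 5.3246
y' = 1.5 − -4.0000·(cos -1.8680 − cos -2.6180) = 3.7927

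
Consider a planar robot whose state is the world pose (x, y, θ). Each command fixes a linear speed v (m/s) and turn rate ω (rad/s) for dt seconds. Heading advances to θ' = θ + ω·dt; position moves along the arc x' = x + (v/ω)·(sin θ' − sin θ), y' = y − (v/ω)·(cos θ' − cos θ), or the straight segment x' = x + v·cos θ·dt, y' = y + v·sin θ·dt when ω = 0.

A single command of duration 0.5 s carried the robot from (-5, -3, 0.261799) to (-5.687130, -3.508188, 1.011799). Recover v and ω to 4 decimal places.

v = -1.7500, ω = 1.5000

Δθ = 1.011799 − 0.261799 = 0.750000
ω = Δθ/dt = 0.750000/0.5 = 1.5000
R = Δx/(sin θ' − sin θ) = -1.1667
v = R·ω = -1.1667·1.5000 = -1.7500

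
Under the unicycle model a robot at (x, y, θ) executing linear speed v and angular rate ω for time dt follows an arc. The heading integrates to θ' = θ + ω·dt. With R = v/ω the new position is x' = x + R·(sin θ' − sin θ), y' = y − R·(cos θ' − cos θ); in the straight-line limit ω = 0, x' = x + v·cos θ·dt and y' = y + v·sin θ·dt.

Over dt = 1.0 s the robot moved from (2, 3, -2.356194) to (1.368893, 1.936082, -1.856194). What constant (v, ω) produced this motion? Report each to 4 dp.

v = 1.2500, ω = 0.5000

Δθ = -1.856194 − -2.356194 = 0.500000
ω = Δθ/dt = 0.500000/1.0 = 0.5000
R = −Δy/(cos θ' − cos θ) = 2.5000
v = R·ω = 2.5000·0.5000 = 1.2500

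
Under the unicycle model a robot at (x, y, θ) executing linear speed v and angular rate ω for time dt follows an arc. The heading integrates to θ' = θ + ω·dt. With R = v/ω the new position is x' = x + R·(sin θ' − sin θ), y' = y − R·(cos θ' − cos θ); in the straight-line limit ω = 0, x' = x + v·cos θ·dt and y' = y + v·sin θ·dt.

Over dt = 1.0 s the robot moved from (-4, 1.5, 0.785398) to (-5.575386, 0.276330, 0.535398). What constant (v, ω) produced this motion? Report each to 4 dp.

v = -2.0000, ω = -0.2500

Δθ = 0.535398 − 0.785398 = -0.250000
ω = Δθ/dt = -0.250000/1.0 = -0.2500
R = Δx/(sin θ' − sin θ) = 8.0000
v = R·ω = 8.0000·-0.2500 = -2.0000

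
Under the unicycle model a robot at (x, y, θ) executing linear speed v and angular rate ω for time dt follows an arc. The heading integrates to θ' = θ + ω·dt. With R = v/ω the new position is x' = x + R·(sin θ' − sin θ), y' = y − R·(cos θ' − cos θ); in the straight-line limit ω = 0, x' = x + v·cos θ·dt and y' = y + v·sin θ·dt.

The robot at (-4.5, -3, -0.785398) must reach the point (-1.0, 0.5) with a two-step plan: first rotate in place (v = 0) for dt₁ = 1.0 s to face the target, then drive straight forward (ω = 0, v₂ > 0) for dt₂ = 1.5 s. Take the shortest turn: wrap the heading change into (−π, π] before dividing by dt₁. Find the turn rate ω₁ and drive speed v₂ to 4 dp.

heading to target = atan2(0.5−-3, -1−-4.5) = 0.7854
Δθ = wrap(0.7854 − -0.7854) = 1.5708; ω₁ = Δθ/dt₁ = 1.5708
distance = √((-1−-4.5)² + (0.5−-3)²) = 4.9497; v₂ = distance/dt₂ = 3.2998

ω₁ = 1.5708, v₂ = 3.2998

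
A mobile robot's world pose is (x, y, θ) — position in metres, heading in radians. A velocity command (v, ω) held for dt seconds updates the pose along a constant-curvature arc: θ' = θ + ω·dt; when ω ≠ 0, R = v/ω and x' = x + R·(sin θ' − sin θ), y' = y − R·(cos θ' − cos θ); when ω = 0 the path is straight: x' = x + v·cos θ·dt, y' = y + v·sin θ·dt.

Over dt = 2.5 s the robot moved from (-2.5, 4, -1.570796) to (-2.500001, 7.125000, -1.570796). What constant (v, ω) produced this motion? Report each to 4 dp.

v = -1.2500, ω = 0.0000

Δθ = -1.570796 − -1.570796 = 0.000000
ω = Δθ/dt = 0.000000/2.5 = 0.0000
ω = 0 → v = (Δx·cos θ + Δy·sin θ)/dt = -1.2500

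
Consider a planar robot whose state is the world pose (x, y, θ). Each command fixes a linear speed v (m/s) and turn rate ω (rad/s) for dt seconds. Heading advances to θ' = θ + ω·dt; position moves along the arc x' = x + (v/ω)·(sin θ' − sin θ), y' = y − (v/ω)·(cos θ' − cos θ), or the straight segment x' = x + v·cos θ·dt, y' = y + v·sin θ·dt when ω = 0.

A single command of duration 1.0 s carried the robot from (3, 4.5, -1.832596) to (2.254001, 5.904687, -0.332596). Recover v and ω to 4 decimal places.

Δθ = -0.332596 − -1.832596 = 1.500000
ω = Δθ/dt = 1.500000/1.0 = 1.5000
R = −Δy/(cos θ' − cos θ) = -1.1667
v = R·ω = -1.1667·1.5000 = -1.7500

v = -1.7500, ω = 1.5000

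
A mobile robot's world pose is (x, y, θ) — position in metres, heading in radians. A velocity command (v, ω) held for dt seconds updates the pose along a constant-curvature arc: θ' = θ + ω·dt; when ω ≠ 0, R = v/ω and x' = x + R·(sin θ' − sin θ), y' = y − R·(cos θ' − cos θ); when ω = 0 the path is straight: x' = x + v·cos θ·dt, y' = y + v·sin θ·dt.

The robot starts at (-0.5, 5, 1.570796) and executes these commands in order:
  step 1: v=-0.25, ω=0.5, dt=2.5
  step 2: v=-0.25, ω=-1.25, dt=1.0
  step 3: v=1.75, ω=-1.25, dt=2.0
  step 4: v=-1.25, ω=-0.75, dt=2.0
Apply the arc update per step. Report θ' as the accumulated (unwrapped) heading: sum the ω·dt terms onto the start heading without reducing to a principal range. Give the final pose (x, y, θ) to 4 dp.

step 1: θ'=2.8208 (R=-0.5000) → pose (-0.1577, 4.5255, 2.8208)
step 2: θ'=1.5708 (R=0.2000) → pose (-0.0207, 4.3357, 1.5708)
step 3: θ'=-0.9292 (R=-1.4000) → pose (2.5009, 5.1736, -0.9292)
step 4: θ'=-2.4292 (R=1.6667) → pose (2.7467, 7.4324, -2.4292)

(2.7467, 7.4324, -2.4292)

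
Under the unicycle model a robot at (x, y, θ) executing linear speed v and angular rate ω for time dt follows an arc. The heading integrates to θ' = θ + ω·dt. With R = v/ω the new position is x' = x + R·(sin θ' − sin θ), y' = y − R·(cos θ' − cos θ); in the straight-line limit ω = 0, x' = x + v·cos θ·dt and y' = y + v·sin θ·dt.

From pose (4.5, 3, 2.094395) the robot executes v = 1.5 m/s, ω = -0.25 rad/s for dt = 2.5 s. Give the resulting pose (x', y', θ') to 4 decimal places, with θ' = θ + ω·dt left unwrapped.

θ' = 2.0944 + -0.25·2.5 = 1.4694
R = v/ω = 1.5/-0.25 = -6.0000
x' = 4.5 + -6.0000·(sin 1.4694 − sin 2.0944) = 3.7270
y' = 3 − -6.0000·(cos 1.4694 − cos 2.0944) = 6.6074

(3.7270, 6.6074, 1.4694)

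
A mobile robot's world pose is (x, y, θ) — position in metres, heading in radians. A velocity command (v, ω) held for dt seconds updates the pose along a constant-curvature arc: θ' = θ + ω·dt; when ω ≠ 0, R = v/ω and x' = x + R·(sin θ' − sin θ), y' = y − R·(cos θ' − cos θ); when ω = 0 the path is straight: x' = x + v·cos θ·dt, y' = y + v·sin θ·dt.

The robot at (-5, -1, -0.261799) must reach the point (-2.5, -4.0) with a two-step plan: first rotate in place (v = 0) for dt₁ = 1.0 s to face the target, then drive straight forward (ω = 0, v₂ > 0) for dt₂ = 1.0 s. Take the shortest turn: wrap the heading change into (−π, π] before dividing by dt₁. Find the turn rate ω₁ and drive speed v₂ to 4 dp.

heading to target = atan2(-4−-1, -2.5−-5) = -0.8761
Δθ = wrap(-0.8761 − -0.2618) = -0.6143; ω₁ = Δθ/dt₁ = -0.6143
distance = √((-2.5−-5)² + (-4−-1)²) = 3.9051; v₂ = distance/dt₂ = 3.9051

ω₁ = -0.6143, v₂ = 3.9051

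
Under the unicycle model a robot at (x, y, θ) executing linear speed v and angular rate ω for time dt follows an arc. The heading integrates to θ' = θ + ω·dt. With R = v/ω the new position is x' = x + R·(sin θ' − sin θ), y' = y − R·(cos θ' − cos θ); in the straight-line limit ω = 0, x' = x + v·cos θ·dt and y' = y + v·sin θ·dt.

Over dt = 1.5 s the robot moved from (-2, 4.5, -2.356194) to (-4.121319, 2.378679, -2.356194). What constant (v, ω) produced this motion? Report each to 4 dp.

v = 2.0000, ω = 0.0000

Δθ = -2.356194 − -2.356194 = 0.000000
ω = Δθ/dt = 0.000000/1.5 = 0.0000
ω = 0 → v = (Δx·cos θ + Δy·sin θ)/dt = 2.0000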